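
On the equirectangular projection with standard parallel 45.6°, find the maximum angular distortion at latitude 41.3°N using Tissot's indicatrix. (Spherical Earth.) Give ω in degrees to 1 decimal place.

4.1°

The equidistant cylindrical projection with φ₀ = 45.6° has h = 1 (meridians true) and k = cos φ₀ / cos φ along parallels.
At 41.3°: h = 1.000, k = 0.9313; principal scales a = 1.000, b = 0.9313.
sin(ω/2) = (a − b)/(a + b) = 0.06869/1.931 = 0.03556, so ω = 2 arcsin(0.03556) ≈ 4.1°.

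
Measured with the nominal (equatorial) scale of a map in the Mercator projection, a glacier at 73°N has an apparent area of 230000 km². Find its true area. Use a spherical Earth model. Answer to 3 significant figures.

19700 km²

For Mercator, h = k = sec φ (a conformal cylindrical projection has a single point scale, 1/cos φ).
Areal scale = k² = sec²φ = 1/cos²(73°) = 1/0.2924² = 11.70.
True area = apparent / (areal scale) = 230000 / 11.70 ≈ 19700 km².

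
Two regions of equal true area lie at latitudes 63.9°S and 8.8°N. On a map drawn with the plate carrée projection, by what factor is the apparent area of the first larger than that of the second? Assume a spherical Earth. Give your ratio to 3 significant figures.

Plate carrée maps x = Rλ, y = Rφ. The meridian scale is h = 1 and the parallel scale is k = 1/cos φ = sec φ.
Areal scale at 63.9°: h·k = 1.000 × 2.273 = 2.273.
Areal scale at 8.8°: h·k = 1.000 × 1.012 = 1.012.
Ratio = 2.273/1.012 ≈ 2.25.

2.25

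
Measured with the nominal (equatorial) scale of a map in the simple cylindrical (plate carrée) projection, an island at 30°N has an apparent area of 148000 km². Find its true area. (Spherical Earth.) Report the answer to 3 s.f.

In the plate carrée (x = Rλ, y = Rφ), meridians are true-scale (h = 1) and parallels are stretched by k = sec φ.
Areal scale = h·k = 1 × sec φ; at 30°, h = 1.000, k = 1.155, so h·k = 1.155.
True area = apparent / (areal scale) = 148000 / 1.155 ≈ 128000 km².

128000 km²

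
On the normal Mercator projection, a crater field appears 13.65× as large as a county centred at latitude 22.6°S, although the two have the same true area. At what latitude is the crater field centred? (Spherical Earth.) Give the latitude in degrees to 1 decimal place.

75.5°

Mercator areal scale is sec²φ, so apparent-area ratio = sec²φ₁ / sec²φ₂ = cos²φ₂ / cos²φ₁.
cos²φ₂ / cos²φ₁ = 13.65  ⇒  cos φ₁ = cos 22.6° / √13.65 = 0.9232/3.695 = 0.2499.
φ₁ = arccos(0.2499) ≈ 75.5°.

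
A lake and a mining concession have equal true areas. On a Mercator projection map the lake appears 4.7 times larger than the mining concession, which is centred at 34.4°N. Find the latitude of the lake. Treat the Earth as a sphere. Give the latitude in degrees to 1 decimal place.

67.6°

On Mercator, (apparent₁)/(apparent₂) = sec²φ₁ / sec²φ₂ when true areas are equal.
cos²φ₂ / cos²φ₁ = 4.7  ⇒  cos φ₁ = cos 34.4° / √4.7 = 0.8251/2.168 = 0.3806.
φ₁ = arccos(0.3806) ≈ 67.6°.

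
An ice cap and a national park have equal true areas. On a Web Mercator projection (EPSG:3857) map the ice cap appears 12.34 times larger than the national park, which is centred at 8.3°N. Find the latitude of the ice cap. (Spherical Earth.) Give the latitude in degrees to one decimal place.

On Mercator, (apparent₁)/(apparent₂) = sec²φ₁ / sec²φ₂ when true areas are equal.
cos²φ₂ / cos²φ₁ = 12.34  ⇒  cos φ₁ = cos 8.3° / √12.34 = 0.9895/3.513 = 0.2817.
φ₁ = arccos(0.2817) ≈ 73.6°.

73.6°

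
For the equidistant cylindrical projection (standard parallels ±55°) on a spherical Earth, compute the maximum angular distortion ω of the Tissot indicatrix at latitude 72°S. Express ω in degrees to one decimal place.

With standard parallel φ₀ = 55°, the equirectangular projection gives x = Rλ cos φ₀, y = Rφ, so h = 1 and k = cos 55° / cos φ.
At 72°: h = 1.000, k = 1.856; principal scales a = 1.856, b = 1.000.
sin(ω/2) = (a − b)/(a + b) = 0.8561/2.856 = 0.2998, so ω = 2 arcsin(0.2998) ≈ 34.9°.

34.9°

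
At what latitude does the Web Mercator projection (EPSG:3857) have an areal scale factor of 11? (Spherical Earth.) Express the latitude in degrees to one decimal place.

Mercator areal scale is sec²φ.
sec²φ = 11  ⇒  cos²φ = 0.09091  ⇒  cos φ = 0.3015.
φ = arccos(0.3015) ≈ 72.5°.

72.5°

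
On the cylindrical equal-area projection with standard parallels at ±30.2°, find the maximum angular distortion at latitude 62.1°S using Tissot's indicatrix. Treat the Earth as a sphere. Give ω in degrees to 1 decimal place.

66.3°

A cylindrical equal-area projection with standard parallel φ₀ has meridian scale h = cos φ / cos φ₀ and parallel scale k = cos φ₀ / cos φ (so areas are preserved, h·k = 1).
At 62.1°: h = 0.5414, k = 1.847; principal scales a = 1.847, b = 0.5414.
sin(ω/2) = (a − b)/(a + b) = 1.306/2.388 = 0.5466, so ω = 2 arcsin(0.5466) ≈ 66.3°.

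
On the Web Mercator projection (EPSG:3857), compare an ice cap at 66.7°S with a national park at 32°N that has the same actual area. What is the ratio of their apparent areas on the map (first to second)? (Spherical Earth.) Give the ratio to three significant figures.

4.60

On Mercator, area is exaggerated by sec²φ = 1/cos²φ.
At 66.7°: sec²(66.7°) = 1/0.3955² = 6.392.
At 32°: sec²(32°) = 1/0.8480² = 1.390.
Ratio = 6.392/1.390 = cos²(32°)/cos²(66.7°) ≈ 4.60.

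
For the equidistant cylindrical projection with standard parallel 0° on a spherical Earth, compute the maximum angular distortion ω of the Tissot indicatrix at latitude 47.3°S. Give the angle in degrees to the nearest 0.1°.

For the equirectangular projection with φ₀ = 0 (plate carrée), h = 1 along meridians and k = sec φ along parallels.
At 47.3°: h = 1.000, k = 1.475; principal scales a = 1.475, b = 1.000.
sin(ω/2) = (a − b)/(a + b) = 0.4746/2.475 = 0.1918, so ω = 2 arcsin(0.1918) ≈ 22.1°.

22.1°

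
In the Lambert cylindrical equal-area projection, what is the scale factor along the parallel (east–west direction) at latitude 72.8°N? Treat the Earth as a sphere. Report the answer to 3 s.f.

3.38

The Lambert cylindrical equal-area projection is the cylindrical equal-area projection with its standard parallel at the equator (φ₀ = 0). For cylindrical equal-area with standard parallel φ₀, h = cos φ / cos φ₀ and k = cos φ₀ / cos φ, so h·k = 1.
k = cos 0° / cos 72.8° = 1.000/0.2957 = 3.382.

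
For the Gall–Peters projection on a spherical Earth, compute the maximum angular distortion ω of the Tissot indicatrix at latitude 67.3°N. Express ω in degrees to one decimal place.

The Gall–Peters projection is cylindrical equal-area with φ₀ = 45°. A cylindrical equal-area projection with standard parallel φ₀ has meridian scale h = cos φ / cos φ₀ and parallel scale k = cos φ₀ / cos φ (so areas are preserved, h·k = 1).
At 67.3°: h = 0.5458, k = 1.832; principal scales a = 1.832, b = 0.5458.
sin(ω/2) = (a − b)/(a + b) = 1.287/2.378 = 0.5410, so ω = 2 arcsin(0.5410) ≈ 65.5°.

65.5°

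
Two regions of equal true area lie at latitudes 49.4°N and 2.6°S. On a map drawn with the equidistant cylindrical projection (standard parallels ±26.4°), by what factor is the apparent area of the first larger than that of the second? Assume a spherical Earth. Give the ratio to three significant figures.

1.54

With standard parallel φ₀ = 26.4°, the equirectangular projection gives x = Rλ cos φ₀, y = Rφ, so h = 1 and k = cos 26.4° / cos φ.
Areal scale at 49.4°: h·k = 1.000 × 1.376 = 1.376.
Areal scale at 2.6°: h·k = 1.000 × 0.8966 = 0.8966.
Ratio = 1.376/0.8966 ≈ 1.54.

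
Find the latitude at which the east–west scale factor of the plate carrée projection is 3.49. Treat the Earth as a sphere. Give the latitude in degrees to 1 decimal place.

Plate carrée: h = 1, k = sec φ along parallels.
sec φ = 3.49  ⇒  cos φ = 0.2865  ⇒  φ ≈ 73.3°.

73.3°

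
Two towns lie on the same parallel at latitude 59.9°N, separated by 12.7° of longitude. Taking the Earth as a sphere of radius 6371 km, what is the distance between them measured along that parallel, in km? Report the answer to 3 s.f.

Arc length along a parallel = R cos φ · Δλ (with Δλ in radians).
= 6371 × cos 59.9° × (12.7° × π/180) = 6371 × 0.5015 × 0.2217 ≈ 708 km.

708 km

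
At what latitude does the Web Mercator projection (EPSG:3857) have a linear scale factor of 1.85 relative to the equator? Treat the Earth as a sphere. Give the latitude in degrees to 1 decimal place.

57.3°

Mercator scale is k = sec φ = 1/cos φ.
1/cos φ = 1.85  ⇒  cos φ = 0.5405  ⇒  φ = arccos(0.5405) ≈ 57.3°.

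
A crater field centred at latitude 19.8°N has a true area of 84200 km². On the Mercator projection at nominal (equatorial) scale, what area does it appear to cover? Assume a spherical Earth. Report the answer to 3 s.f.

95100 km²

The Mercator projection is conformal; its linear scale factor is the same in every direction and equals sec φ = 1/cos φ.
Areal scale = k² = sec²φ = 1/cos²(19.8°) = 1/0.9409² = 1.130.
Apparent area = 84200 × 1.130 ≈ 95100 km².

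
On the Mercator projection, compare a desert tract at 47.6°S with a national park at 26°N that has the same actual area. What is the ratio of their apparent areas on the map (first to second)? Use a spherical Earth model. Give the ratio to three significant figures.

On Mercator, area is exaggerated by sec²φ = 1/cos²φ.
At 47.6°: sec²(47.6°) = 1/0.6743² = 2.199.
At 26°: sec²(26°) = 1/0.8988² = 1.238.
Ratio = 2.199/1.238 = cos²(26°)/cos²(47.6°) ≈ 1.78.

1.78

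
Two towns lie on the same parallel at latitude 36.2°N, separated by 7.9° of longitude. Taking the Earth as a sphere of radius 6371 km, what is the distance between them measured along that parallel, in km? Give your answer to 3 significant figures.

Arc length along a parallel = R cos φ · Δλ (with Δλ in radians).
= 6371 × cos 36.2° × (7.9° × π/180) = 6371 × 0.8070 × 0.1379 ≈ 709 km.

709 km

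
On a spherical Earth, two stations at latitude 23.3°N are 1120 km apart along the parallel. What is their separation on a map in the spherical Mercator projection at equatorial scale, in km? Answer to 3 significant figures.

1220 km

For Mercator, h = k = sec φ (a conformal cylindrical projection has a single point scale, 1/cos φ).
Along the parallel, k = sec 23.3° = 1/0.9184 = 1.089.
Map distance = 1120 × 1.089 ≈ 1220 km.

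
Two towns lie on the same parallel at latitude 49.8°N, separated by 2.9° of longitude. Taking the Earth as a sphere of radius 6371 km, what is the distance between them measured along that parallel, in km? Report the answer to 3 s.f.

Arc length along a parallel = R cos φ · Δλ (with Δλ in radians).
= 6371 × cos 49.8° × (2.9° × π/180) = 6371 × 0.6455 × 0.05061 ≈ 208 km.

208 km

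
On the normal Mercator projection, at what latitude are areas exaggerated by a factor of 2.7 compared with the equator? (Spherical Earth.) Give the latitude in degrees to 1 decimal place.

52.5°

Mercator areal scale is sec²φ.
sec²φ = 2.7  ⇒  cos²φ = 0.3704  ⇒  cos φ = 0.6086.
φ = arccos(0.6086) ≈ 52.5°.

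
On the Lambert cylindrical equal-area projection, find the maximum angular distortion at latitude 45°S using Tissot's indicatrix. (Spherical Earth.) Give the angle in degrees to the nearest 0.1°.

38.9°

The Lambert cylindrical equal-area projection is the cylindrical equal-area projection with its standard parallel at the equator (φ₀ = 0). Cylindrical equal-area (φ₀ = 0°): h = cos φ / cos 0° along meridians, k = cos 0° / cos φ along parallels; h·k = 1.
At 45°: h = 0.7071, k = 1.414; principal scales a = 1.414, b = 0.7071.
sin(ω/2) = (a − b)/(a + b) = 0.7071/2.121 = 0.3333, so ω = 2 arcsin(0.3333) ≈ 38.9°.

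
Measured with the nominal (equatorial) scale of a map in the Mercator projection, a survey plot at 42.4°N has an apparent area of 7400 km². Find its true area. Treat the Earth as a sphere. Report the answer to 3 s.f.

4040 km²

The Mercator projection is conformal; its linear scale factor is the same in every direction and equals sec φ = 1/cos φ.
Areal scale = k² = sec²φ = 1/cos²(42.4°) = 1/0.7385² = 1.834.
True area = apparent / (areal scale) = 7400 / 1.834 ≈ 4040 km².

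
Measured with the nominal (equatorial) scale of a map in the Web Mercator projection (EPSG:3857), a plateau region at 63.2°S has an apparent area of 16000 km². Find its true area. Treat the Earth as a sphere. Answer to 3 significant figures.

Mercator is conformal, so the point scale is isotropic: h = k = sec φ = 1/cos φ.
Areal scale = k² = sec²φ = 1/cos²(63.2°) = 1/0.4509² = 4.919.
True area = apparent / (areal scale) = 16000 / 4.919 ≈ 3250 km².

3250 km²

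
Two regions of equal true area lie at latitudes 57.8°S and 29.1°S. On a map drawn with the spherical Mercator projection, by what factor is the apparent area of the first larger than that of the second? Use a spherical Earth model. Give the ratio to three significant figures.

On Mercator, area is exaggerated by sec²φ = 1/cos²φ.
At 57.8°: sec²(57.8°) = 1/0.5329² = 3.522.
At 29.1°: sec²(29.1°) = 1/0.8738² = 1.310.
Ratio = 3.522/1.310 = cos²(29.1°)/cos²(57.8°) ≈ 2.69.

2.69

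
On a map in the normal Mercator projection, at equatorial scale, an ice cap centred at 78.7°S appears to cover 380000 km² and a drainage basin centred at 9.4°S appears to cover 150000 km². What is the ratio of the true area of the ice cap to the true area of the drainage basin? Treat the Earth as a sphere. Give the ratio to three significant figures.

0.0999

On Mercator the areal scale is sec²φ, so true area = apparent × cos²φ.
True area of ice cap: 380000 × cos²(78.7°) = 380000 × 0.03839 = 14590 km².
True area of drainage basin: 150000 × cos²(9.4°) = 150000 × 0.9733 = 146000 km².
Ratio = 14590 / 146000 ≈ 0.0999.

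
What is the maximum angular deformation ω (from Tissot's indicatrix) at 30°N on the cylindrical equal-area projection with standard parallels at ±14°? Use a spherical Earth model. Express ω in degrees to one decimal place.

13.0°

A cylindrical equal-area projection with standard parallel φ₀ has meridian scale h = cos φ / cos φ₀ and parallel scale k = cos φ₀ / cos φ (so areas are preserved, h·k = 1).
At 30°: h = 0.8925, k = 1.120; principal scales a = 1.120, b = 0.8925.
sin(ω/2) = (a − b)/(a + b) = 0.2279/2.013 = 0.1132, so ω = 2 arcsin(0.1132) ≈ 13.0°.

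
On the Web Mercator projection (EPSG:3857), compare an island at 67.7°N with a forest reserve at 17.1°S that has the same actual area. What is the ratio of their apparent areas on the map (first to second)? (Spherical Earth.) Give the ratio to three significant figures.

Mercator areal scale is sec²φ.
At 67.7°: sec²(67.7°) = 1/0.3795² = 6.945.
At 17.1°: sec²(17.1°) = 1/0.9558² = 1.095.
Ratio = 6.945/1.095 = cos²(17.1°)/cos²(67.7°) ≈ 6.34.

6.34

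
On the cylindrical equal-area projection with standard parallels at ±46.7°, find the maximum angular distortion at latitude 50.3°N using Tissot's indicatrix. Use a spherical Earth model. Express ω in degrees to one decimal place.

Cylindrical equal-area (φ₀ = 46.7°): h = cos φ / cos 46.7° along meridians, k = cos 46.7° / cos φ along parallels; h·k = 1.
At 50.3°: h = 0.9314, k = 1.074; principal scales a = 1.074, b = 0.9314.
sin(ω/2) = (a − b)/(a + b) = 0.1423/2.005 = 0.07095, so ω = 2 arcsin(0.07095) ≈ 8.1°.

8.1°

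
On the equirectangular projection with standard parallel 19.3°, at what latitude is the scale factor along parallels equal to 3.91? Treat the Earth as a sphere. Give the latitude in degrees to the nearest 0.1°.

In the equirectangular projection with standard parallel φ₀ = 19.3° (x = Rλ cos φ₀, y = Rφ), meridians are true-scale (h = 1) and the parallel scale is k = cos φ₀ / cos φ.
k = cos φ₀ / cos φ = 3.91  ⇒  cos φ = cos 19.3° / 3.91 = 0.2414.
φ = arccos(0.2414) ≈ 76.0°.

76.0°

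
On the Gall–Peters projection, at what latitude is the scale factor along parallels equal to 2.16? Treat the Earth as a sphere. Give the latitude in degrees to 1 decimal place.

Gall–Peters is a cylindrical equal-area projection with standard parallels at ±45°. For cylindrical equal-area with standard parallel φ₀, h = cos φ / cos φ₀ and k = cos φ₀ / cos φ, so h·k = 1.
k = cos φ₀ / cos φ = 2.16  ⇒  cos φ = cos 45° / 2.16 = 0.3274.
φ = arccos(0.3274) ≈ 70.9°.

70.9°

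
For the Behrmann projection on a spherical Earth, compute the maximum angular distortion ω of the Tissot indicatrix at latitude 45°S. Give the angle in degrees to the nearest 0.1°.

23.1°

The Behrmann projection is cylindrical equal-area with φ₀ = 30°. For cylindrical equal-area with standard parallel φ₀, h = cos φ / cos φ₀ and k = cos φ₀ / cos φ, so h·k = 1.
At 45°: h = 0.8165, k = 1.225; principal scales a = 1.225, b = 0.8165.
sin(ω/2) = (a − b)/(a + b) = 0.4082/2.041 = 0.2000, so ω = 2 arcsin(0.2000) ≈ 23.1°.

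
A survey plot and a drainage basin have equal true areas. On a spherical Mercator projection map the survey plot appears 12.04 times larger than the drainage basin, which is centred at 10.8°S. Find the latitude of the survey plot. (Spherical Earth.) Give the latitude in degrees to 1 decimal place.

On Mercator, (apparent₁)/(apparent₂) = sec²φ₁ / sec²φ₂ when true areas are equal.
cos²φ₂ / cos²φ₁ = 12.04  ⇒  cos φ₁ = cos 10.8° / √12.04 = 0.9823/3.470 = 0.2831.
φ₁ = arccos(0.2831) ≈ 73.6°.

73.6°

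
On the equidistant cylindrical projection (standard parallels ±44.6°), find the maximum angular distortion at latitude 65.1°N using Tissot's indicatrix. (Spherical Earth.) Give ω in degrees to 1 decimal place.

29.8°

In the equirectangular projection with standard parallel φ₀ = 44.6° (x = Rλ cos φ₀, y = Rφ), meridians are true-scale (h = 1) and the parallel scale is k = cos φ₀ / cos φ.
At 65.1°: h = 1.000, k = 1.691; principal scales a = 1.691, b = 1.000.
sin(ω/2) = (a − b)/(a + b) = 0.6911/2.691 = 0.2568, so ω = 2 arcsin(0.2568) ≈ 29.8°.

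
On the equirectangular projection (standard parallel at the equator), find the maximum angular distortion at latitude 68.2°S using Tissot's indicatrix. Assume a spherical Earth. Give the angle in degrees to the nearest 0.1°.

54.6°

In the plate carrée (x = Rλ, y = Rφ), meridians are true-scale (h = 1) and parallels are stretched by k = sec φ.
At 68.2°: h = 1.000, k = 2.693; principal scales a = 2.693, b = 1.000.
sin(ω/2) = (a − b)/(a + b) = 1.693/3.693 = 0.4584, so ω = 2 arcsin(0.4584) ≈ 54.6°.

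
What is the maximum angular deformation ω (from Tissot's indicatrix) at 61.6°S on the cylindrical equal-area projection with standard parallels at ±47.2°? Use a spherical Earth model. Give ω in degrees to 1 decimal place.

Cylindrical equal-area (φ₀ = 47.2°): h = cos φ / cos 47.2° along meridians, k = cos 47.2° / cos φ along parallels; h·k = 1.
At 61.6°: h = 0.7000, k = 1.429; principal scales a = 1.429, b = 0.7000.
sin(ω/2) = (a − b)/(a + b) = 0.7285/2.129 = 0.3423, so ω = 2 arcsin(0.3423) ≈ 40.0°.

40.0°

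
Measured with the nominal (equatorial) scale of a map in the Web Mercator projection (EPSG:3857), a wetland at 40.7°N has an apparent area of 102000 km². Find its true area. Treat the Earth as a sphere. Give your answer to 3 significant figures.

The Mercator projection is conformal; its linear scale factor is the same in every direction and equals sec φ = 1/cos φ.
Areal scale = k² = sec²φ = 1/cos²(40.7°) = 1/0.7581² = 1.740.
True area = apparent / (areal scale) = 102000 / 1.740 ≈ 58600 km².

58600 km²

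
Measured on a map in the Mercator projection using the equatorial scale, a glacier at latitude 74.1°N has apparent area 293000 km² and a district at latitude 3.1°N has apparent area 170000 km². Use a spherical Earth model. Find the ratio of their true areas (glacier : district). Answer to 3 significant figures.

0.130

Since Mercator area scale is 1/cos²φ, the true area equals the apparent area multiplied by cos²φ.
True area of glacier: 293000 × cos²(74.1°) = 293000 × 0.07505 = 21990 km².
True area of district: 170000 × cos²(3.1°) = 170000 × 0.9971 = 169500 km².
Ratio = 21990 / 169500 ≈ 0.130.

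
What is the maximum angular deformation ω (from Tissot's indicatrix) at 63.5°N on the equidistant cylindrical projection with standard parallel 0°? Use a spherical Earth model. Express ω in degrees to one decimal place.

45.0°

Plate carrée maps x = Rλ, y = Rφ. The meridian scale is h = 1 and the parallel scale is k = 1/cos φ = sec φ.
At 63.5°: h = 1.000, k = 2.241; principal scales a = 2.241, b = 1.000.
sin(ω/2) = (a − b)/(a + b) = 1.241/3.241 = 0.3829, so ω = 2 arcsin(0.3829) ≈ 45.0°.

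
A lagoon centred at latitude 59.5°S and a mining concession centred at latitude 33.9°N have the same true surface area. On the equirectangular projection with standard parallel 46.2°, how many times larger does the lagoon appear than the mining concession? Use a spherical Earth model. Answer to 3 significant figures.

The equidistant cylindrical projection with φ₀ = 46.2° has h = 1 (meridians true) and k = cos φ₀ / cos φ along parallels.
Areal scale at 59.5°: h·k = 1.000 × 1.364 = 1.364.
Areal scale at 33.9°: h·k = 1.000 × 0.8339 = 0.8339.
Ratio = 1.364/0.8339 ≈ 1.64.

1.64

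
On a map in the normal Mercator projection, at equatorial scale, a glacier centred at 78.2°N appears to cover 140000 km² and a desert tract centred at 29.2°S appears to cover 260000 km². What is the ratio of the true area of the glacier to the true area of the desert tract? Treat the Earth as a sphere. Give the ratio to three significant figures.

On Mercator the areal scale is sec²φ, so true area = apparent × cos²φ.
True area of glacier: 140000 × cos²(78.2°) = 140000 × 0.04182 = 5855 km².
True area of desert tract: 260000 × cos²(29.2°) = 260000 × 0.7620 = 198100 km².
Ratio = 5855 / 198100 ≈ 0.0296.

0.0296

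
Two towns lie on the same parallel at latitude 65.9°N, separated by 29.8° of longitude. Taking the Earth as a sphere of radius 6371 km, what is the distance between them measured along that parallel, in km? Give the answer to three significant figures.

1350 km

Arc length along a parallel = R cos φ · Δλ (with Δλ in radians).
= 6371 × cos 65.9° × (29.8° × π/180) = 6371 × 0.4083 × 0.5201 ≈ 1350 km.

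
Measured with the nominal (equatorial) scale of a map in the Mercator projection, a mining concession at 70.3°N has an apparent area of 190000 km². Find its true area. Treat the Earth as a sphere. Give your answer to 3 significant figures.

For Mercator, h = k = sec φ (a conformal cylindrical projection has a single point scale, 1/cos φ).
Areal scale = k² = sec²φ = 1/cos²(70.3°) = 1/0.3371² = 8.800.
True area = apparent / (areal scale) = 190000 / 8.800 ≈ 21600 km².

21600 km²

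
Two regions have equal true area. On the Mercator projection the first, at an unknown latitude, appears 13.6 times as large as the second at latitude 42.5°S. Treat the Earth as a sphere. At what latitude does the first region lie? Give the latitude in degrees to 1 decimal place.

78.5°

Mercator areal scale is sec²φ, so apparent-area ratio = sec²φ₁ / sec²φ₂ = cos²φ₂ / cos²φ₁.
cos²φ₂ / cos²φ₁ = 13.6  ⇒  cos φ₁ = cos 42.5° / √13.6 = 0.7373/3.688 = 0.1999.
φ₁ = arccos(0.1999) ≈ 78.5°.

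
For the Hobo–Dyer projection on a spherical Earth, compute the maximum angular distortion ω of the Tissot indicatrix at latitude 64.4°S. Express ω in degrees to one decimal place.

65.7°

Hobo–Dyer is a cylindrical equal-area projection with standard parallels at ±37.5°. Cylindrical equal-area (φ₀ = 37.5°): h = cos φ / cos 37.5° along meridians, k = cos 37.5° / cos φ along parallels; h·k = 1.
At 64.4°: h = 0.5446, k = 1.836; principal scales a = 1.836, b = 0.5446.
sin(ω/2) = (a − b)/(a + b) = 1.291/2.381 = 0.5425, so ω = 2 arcsin(0.5425) ≈ 65.7°.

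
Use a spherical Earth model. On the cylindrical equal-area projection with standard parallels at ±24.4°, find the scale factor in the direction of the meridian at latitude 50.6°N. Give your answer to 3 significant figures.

0.697

Cylindrical equal-area (φ₀ = 24.4°): h = cos φ / cos 24.4° along meridians, k = cos 24.4° / cos φ along parallels; h·k = 1.
h = cos 50.6° / cos 24.4° = 0.6347/0.9107 = 0.6970.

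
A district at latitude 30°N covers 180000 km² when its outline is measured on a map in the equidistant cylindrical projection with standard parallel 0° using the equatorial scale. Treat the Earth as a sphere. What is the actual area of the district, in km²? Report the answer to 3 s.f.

Plate carrée maps x = Rλ, y = Rφ. The meridian scale is h = 1 and the parallel scale is k = 1/cos φ = sec φ.
Areal scale = h·k = 1 × sec φ; at 30°, h = 1.000, k = 1.155, so h·k = 1.155.
True area = apparent / (areal scale) = 180000 / 1.155 ≈ 156000 km².

156000 km²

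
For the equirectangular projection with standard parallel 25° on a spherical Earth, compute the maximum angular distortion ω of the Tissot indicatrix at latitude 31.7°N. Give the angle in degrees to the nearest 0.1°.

In the equirectangular projection with standard parallel φ₀ = 25° (x = Rλ cos φ₀, y = Rφ), meridians are true-scale (h = 1) and the parallel scale is k = cos φ₀ / cos φ.
At 31.7°: h = 1.000, k = 1.065; principal scales a = 1.065, b = 1.000.
sin(ω/2) = (a − b)/(a + b) = 0.06523/2.065 = 0.03158, so ω = 2 arcsin(0.03158) ≈ 3.6°.

3.6°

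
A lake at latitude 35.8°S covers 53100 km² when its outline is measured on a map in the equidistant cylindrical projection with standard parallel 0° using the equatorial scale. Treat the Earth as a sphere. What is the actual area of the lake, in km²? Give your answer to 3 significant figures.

Plate carrée maps x = Rλ, y = Rφ. The meridian scale is h = 1 and the parallel scale is k = 1/cos φ = sec φ.
Areal scale = h·k = 1 × sec φ; at 35.8°, h = 1.000, k = 1.233, so h·k = 1.233.
True area = apparent / (areal scale) = 53100 / 1.233 ≈ 43100 km².

43100 km²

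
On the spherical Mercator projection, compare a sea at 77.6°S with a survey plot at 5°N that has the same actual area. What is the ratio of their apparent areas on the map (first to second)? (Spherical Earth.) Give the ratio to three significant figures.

21.5

Mercator is conformal with k = sec φ, so areal scale = k² = sec²φ.
At 77.6°: sec²(77.6°) = 1/0.2147² = 21.69.
At 5°: sec²(5°) = 1/0.9962² = 1.008.
Ratio = 21.69/1.008 = cos²(5°)/cos²(77.6°) ≈ 21.5.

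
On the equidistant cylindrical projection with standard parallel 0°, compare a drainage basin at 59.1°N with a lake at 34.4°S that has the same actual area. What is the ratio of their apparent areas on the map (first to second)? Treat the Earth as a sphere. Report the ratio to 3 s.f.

1.61

Plate carrée maps x = Rλ, y = Rφ. The meridian scale is h = 1 and the parallel scale is k = 1/cos φ = sec φ.
Areal scale at 59.1°: h·k = 1.000 × 1.947 = 1.947.
Areal scale at 34.4°: h·k = 1.000 × 1.212 = 1.212.
Ratio = 1.947/1.212 ≈ 1.61.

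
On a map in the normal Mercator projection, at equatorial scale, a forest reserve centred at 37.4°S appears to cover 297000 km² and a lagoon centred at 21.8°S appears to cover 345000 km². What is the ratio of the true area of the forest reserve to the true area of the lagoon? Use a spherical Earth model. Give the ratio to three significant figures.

On Mercator the areal scale is sec²φ, so true area = apparent × cos²φ.
True area of forest reserve: 297000 × cos²(37.4°) = 297000 × 0.6311 = 187400 km².
True area of lagoon: 345000 × cos²(21.8°) = 345000 × 0.8621 = 297400 km².
Ratio = 187400 / 297400 ≈ 0.630.

0.630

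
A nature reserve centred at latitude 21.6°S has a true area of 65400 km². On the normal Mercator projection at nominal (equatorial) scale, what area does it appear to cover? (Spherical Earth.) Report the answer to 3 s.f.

For Mercator, h = k = sec φ (a conformal cylindrical projection has a single point scale, 1/cos φ).
Areal scale = k² = sec²φ = 1/cos²(21.6°) = 1/0.9298² = 1.157.
Apparent area = 65400 × 1.157 ≈ 75700 km².

75700 km²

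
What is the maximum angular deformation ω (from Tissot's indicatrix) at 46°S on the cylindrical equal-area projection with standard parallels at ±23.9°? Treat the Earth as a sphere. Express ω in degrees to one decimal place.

31.1°

Cylindrical equal-area (φ₀ = 23.9°): h = cos φ / cos 23.9° along meridians, k = cos 23.9° / cos φ along parallels; h·k = 1.
At 46°: h = 0.7598, k = 1.316; principal scales a = 1.316, b = 0.7598.
sin(ω/2) = (a − b)/(a + b) = 0.5563/2.076 = 0.2680, so ω = 2 arcsin(0.2680) ≈ 31.1°.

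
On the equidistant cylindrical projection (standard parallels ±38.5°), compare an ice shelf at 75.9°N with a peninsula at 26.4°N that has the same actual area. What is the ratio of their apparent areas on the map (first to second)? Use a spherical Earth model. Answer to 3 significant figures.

3.68

The equidistant cylindrical projection with φ₀ = 38.5° has h = 1 (meridians true) and k = cos φ₀ / cos φ along parallels.
Areal scale at 75.9°: h·k = 1.000 × 3.212 = 3.212.
Areal scale at 26.4°: h·k = 1.000 × 0.8737 = 0.8737.
Ratio = 3.212/0.8737 ≈ 3.68.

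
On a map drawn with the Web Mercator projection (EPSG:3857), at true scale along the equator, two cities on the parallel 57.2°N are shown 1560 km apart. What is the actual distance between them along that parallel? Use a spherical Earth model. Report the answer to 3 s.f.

The Mercator projection is conformal; its linear scale factor is the same in every direction and equals sec φ = 1/cos φ.
Along the parallel at 57.2°, map distances are exaggerated by k = sec 57.2° = 1.846.
True distance = 1560 / 1.846 = 1560 × cos 57.2° ≈ 845 km.

845 km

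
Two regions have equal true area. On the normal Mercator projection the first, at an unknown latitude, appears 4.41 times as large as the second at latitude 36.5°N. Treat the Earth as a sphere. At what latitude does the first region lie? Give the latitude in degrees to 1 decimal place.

67.5°

Mercator areal scale is sec²φ, so apparent-area ratio = sec²φ₁ / sec²φ₂ = cos²φ₂ / cos²φ₁.
cos²φ₂ / cos²φ₁ = 4.41  ⇒  cos φ₁ = cos 36.5° / √4.41 = 0.8039/2.100 = 0.3828.
φ₁ = arccos(0.3828) ≈ 67.5°.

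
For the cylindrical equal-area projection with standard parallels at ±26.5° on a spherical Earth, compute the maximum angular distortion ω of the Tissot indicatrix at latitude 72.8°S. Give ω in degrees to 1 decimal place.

106.9°

For cylindrical equal-area with standard parallel φ₀, h = cos φ / cos φ₀ and k = cos φ₀ / cos φ, so h·k = 1.
At 72.8°: h = 0.3304, k = 3.026; principal scales a = 3.026, b = 0.3304.
sin(ω/2) = (a − b)/(a + b) = 2.696/3.357 = 0.8031, so ω = 2 arcsin(0.8031) ≈ 106.9°.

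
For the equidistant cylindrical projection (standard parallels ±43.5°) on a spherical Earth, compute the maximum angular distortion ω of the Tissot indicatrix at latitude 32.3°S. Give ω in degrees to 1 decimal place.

8.8°

In the equirectangular projection with standard parallel φ₀ = 43.5° (x = Rλ cos φ₀, y = Rφ), meridians are true-scale (h = 1) and the parallel scale is k = cos φ₀ / cos φ.
At 32.3°: h = 1.000, k = 0.8582; principal scales a = 1.000, b = 0.8582.
sin(ω/2) = (a − b)/(a + b) = 0.1418/1.858 = 0.07633, so ω = 2 arcsin(0.07633) ≈ 8.8°.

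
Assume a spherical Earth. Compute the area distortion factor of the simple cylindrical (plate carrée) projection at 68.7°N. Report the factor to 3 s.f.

2.75

In the plate carrée (x = Rλ, y = Rφ), meridians are true-scale (h = 1) and parallels are stretched by k = sec φ.
Areal scale = h·k = 1 × sec φ; at 68.7°, h = 1.000, k = 2.753, so h·k = 2.753.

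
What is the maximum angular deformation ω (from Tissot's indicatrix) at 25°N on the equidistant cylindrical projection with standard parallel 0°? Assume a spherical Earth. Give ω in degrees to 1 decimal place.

For the equirectangular projection with φ₀ = 0 (plate carrée), h = 1 along meridians and k = sec φ along parallels.
At 25°: h = 1.000, k = 1.103; principal scales a = 1.103, b = 1.000.
sin(ω/2) = (a − b)/(a + b) = 0.1034/2.103 = 0.04915, so ω = 2 arcsin(0.04915) ≈ 5.6°.

5.6°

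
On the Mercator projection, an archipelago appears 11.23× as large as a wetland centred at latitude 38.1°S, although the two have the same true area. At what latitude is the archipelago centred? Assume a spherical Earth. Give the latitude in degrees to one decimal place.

For equal true areas on Mercator, apparent areas scale as sec²φ, so the ratio is cos²φ₂ / cos²φ₁.
cos²φ₂ / cos²φ₁ = 11.23  ⇒  cos φ₁ = cos 38.1° / √11.23 = 0.7869/3.351 = 0.2348.
φ₁ = arccos(0.2348) ≈ 76.4°.

76.4°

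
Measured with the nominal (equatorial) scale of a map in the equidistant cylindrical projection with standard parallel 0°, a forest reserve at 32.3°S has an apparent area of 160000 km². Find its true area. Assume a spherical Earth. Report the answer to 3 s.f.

135000 km²

In the plate carrée (x = Rλ, y = Rφ), meridians are true-scale (h = 1) and parallels are stretched by k = sec φ.
Areal scale = h·k = 1 × sec φ; at 32.3°, h = 1.000, k = 1.183, so h·k = 1.183.
True area = apparent / (areal scale) = 160000 / 1.183 ≈ 135000 km².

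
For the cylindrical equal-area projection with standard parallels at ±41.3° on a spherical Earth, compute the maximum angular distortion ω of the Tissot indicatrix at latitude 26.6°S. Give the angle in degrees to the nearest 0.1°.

Cylindrical equal-area (φ₀ = 41.3°): h = cos φ / cos 41.3° along meridians, k = cos 41.3° / cos φ along parallels; h·k = 1.
At 26.6°: h = 1.190, k = 0.8402; principal scales a = 1.190, b = 0.8402.
sin(ω/2) = (a − b)/(a + b) = 0.3500/2.030 = 0.1724, so ω = 2 arcsin(0.1724) ≈ 19.9°.

19.9°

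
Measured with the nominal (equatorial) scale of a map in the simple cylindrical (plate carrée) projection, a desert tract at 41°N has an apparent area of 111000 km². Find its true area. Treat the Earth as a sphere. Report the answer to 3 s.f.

For the equirectangular projection with φ₀ = 0 (plate carrée), h = 1 along meridians and k = sec φ along parallels.
Areal scale = h·k = 1 × sec φ; at 41°, h = 1.000, k = 1.325, so h·k = 1.325.
True area = apparent / (areal scale) = 111000 / 1.325 ≈ 83800 km².

83800 km²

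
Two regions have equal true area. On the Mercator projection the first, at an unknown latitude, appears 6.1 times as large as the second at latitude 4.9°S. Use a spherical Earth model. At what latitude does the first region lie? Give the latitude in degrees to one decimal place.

Mercator areal scale is sec²φ, so apparent-area ratio = sec²φ₁ / sec²φ₂ = cos²φ₂ / cos²φ₁.
cos²φ₂ / cos²φ₁ = 6.1  ⇒  cos φ₁ = cos 4.9° / √6.1 = 0.9963/2.470 = 0.4034.
φ₁ = arccos(0.4034) ≈ 66.2°.

66.2°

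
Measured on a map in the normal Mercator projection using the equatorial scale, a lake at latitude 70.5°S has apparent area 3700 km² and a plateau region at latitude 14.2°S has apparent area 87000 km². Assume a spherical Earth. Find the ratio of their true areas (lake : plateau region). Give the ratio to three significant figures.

0.00504

Since Mercator area scale is 1/cos²φ, the true area equals the apparent area multiplied by cos²φ.
True area of lake: 3700 × cos²(70.5°) = 3700 × 0.1114 = 412.3 km².
True area of plateau region: 87000 × cos²(14.2°) = 87000 × 0.9398 = 81760 km².
Ratio = 412.3 / 81760 ≈ 0.00504.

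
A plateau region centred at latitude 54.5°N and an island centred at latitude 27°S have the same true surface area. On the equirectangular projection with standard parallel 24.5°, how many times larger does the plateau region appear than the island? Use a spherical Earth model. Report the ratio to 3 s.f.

1.53

The equidistant cylindrical projection with φ₀ = 24.5° has h = 1 (meridians true) and k = cos φ₀ / cos φ along parallels.
Areal scale at 54.5°: h·k = 1.000 × 1.567 = 1.567.
Areal scale at 27°: h·k = 1.000 × 1.021 = 1.021.
Ratio = 1.567/1.021 ≈ 1.53.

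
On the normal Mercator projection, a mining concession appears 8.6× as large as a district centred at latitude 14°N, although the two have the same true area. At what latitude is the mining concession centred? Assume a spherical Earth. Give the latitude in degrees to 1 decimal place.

70.7°

On Mercator, (apparent₁)/(apparent₂) = sec²φ₁ / sec²φ₂ when true areas are equal.
cos²φ₂ / cos²φ₁ = 8.6  ⇒  cos φ₁ = cos 14° / √8.6 = 0.9703/2.933 = 0.3309.
φ₁ = arccos(0.3309) ≈ 70.7°.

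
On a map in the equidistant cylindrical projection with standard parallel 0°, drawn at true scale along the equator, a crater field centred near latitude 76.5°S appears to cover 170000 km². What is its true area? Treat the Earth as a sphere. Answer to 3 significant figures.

39700 km²

In the plate carrée (x = Rλ, y = Rφ), meridians are true-scale (h = 1) and parallels are stretched by k = sec φ.
Areal scale = h·k = 1 × sec φ; at 76.5°, h = 1.000, k = 4.284, so h·k = 4.284.
True area = apparent / (areal scale) = 170000 / 4.284 ≈ 39700 km².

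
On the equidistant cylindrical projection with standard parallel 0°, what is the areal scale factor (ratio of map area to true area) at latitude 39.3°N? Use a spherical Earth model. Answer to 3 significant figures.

Plate carrée maps x = Rλ, y = Rφ. The meridian scale is h = 1 and the parallel scale is k = 1/cos φ = sec φ.
Areal scale = h·k = 1 × sec φ; at 39.3°, h = 1.000, k = 1.292, so h·k = 1.292.

1.29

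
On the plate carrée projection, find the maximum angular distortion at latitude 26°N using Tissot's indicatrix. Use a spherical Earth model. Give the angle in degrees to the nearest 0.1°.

For the equirectangular projection with φ₀ = 0 (plate carrée), h = 1 along meridians and k = sec φ along parallels.
At 26°: h = 1.000, k = 1.113; principal scales a = 1.113, b = 1.000.
sin(ω/2) = (a − b)/(a + b) = 0.1126/2.113 = 0.05330, so ω = 2 arcsin(0.05330) ≈ 6.1°.

6.1°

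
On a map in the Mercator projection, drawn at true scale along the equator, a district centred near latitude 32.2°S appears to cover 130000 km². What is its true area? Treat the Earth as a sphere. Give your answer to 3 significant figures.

93100 km²

The Mercator projection is conformal; its linear scale factor is the same in every direction and equals sec φ = 1/cos φ.
Areal scale = k² = sec²φ = 1/cos²(32.2°) = 1/0.8462² = 1.397.
True area = apparent / (areal scale) = 130000 / 1.397 ≈ 93100 km².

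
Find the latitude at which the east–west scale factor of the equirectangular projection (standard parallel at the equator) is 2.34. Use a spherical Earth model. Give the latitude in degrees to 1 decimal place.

Plate carrée: h = 1, k = sec φ along parallels.
sec φ = 2.34  ⇒  cos φ = 0.4274  ⇒  φ ≈ 64.7°.

64.7°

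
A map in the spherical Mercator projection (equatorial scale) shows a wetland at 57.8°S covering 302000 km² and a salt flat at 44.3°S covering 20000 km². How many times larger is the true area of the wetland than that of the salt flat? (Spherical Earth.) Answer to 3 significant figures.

Mercator's areal exaggeration is sec²φ; hence true area = (apparent area) · cos²φ.
True area of wetland: 302000 × cos²(57.8°) = 302000 × 0.2840 = 85760 km².
True area of salt flat: 20000 × cos²(44.3°) = 20000 × 0.5122 = 10240 km².
Ratio = 85760 / 10240 ≈ 8.37.

8.37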